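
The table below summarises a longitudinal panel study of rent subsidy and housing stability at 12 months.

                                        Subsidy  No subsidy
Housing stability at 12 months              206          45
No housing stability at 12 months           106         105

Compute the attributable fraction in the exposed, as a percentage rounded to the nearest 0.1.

54.6

Reading the table with exposure as columns: a = 206 (Subsidy, case), b = 106 (Subsidy, non-case), c = 45 (No subsidy, case), d = 105.
Risk in exposed = 206/312 = 0.66026; risk in unexposed = 45/150 = 0.30000.
RR = 0.66026/0.30000 = 2.20085
AR% = (RR − 1)/RR × 100 = (2.20085 − 1)/2.20085 × 100 = 54.5631%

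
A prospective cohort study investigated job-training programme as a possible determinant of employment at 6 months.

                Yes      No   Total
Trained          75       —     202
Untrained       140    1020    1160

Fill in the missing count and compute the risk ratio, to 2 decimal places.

The missing cell is in the exposed row: 202 − 75 = 127.
So a = 75, b = 127, c = 140, d = 1020.
RR = [a/(a+b)] / [c/(c+d)] = (75/202) / (140/1160) = 0.37129/0.12069 = 3.07638

3.08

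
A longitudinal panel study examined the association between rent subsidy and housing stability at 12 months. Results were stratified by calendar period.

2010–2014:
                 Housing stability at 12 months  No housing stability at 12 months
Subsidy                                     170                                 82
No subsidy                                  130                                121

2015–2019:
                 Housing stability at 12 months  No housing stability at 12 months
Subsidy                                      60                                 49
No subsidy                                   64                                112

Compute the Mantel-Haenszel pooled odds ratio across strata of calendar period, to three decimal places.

2.003

OR_MH = Σ(aᵢdᵢ/nᵢ) / Σ(bᵢcᵢ/nᵢ), where nᵢ is the stratum total.
Stratum 1 (2010–2014): n = 503; a·d/n = 170·121/503 = 40.8946; b·c/n = 82·130/503 = 21.1928
Stratum 2 (2015–2019): n = 285; a·d/n = 60·112/285 = 23.5789; b·c/n = 49·64/285 = 11.0035
OR_MH = (40.8946 + 23.5789) / (21.1928 + 11.0035) = 64.4736 / 32.1964 = 2.00251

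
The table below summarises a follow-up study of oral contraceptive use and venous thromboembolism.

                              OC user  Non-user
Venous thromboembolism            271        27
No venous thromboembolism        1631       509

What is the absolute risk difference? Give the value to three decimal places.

Reading the table with exposure as columns: a = 271 (OC user, case), b = 1631 (OC user, non-case), c = 27 (Non-user, case), d = 509.
Risk in exposed = 271/1902 = 0.142482; risk in unexposed = 27/536 = 0.050373.
Risk difference = 0.142482 − 0.050373 = 0.092108

0.092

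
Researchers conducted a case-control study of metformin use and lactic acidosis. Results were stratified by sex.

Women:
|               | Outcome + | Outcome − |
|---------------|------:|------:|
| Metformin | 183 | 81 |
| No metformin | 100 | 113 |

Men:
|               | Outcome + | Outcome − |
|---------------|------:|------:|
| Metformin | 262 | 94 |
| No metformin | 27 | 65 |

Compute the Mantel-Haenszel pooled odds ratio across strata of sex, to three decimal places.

OR_MH = Σ(aᵢdᵢ/nᵢ) / Σ(bᵢcᵢ/nᵢ), where nᵢ is the stratum total.
Stratum 1 (Women): n = 477; a·d/n = 183·113/477 = 43.3522; b·c/n = 81·100/477 = 16.9811
Stratum 2 (Men): n = 448; a·d/n = 262·65/448 = 38.0134; b·c/n = 94·27/448 = 5.6652
OR_MH = (43.3522 + 38.0134) / (16.9811 + 5.6652) = 81.3656 / 22.6463 = 3.59289

3.593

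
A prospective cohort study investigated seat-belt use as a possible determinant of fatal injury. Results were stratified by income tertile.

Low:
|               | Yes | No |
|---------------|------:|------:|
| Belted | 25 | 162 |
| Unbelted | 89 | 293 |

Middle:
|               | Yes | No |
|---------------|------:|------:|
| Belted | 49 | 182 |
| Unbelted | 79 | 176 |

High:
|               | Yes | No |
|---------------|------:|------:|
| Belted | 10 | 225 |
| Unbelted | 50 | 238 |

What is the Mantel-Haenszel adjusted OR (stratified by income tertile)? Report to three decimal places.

OR_MH = Σ(aᵢdᵢ/nᵢ) / Σ(bᵢcᵢ/nᵢ), where nᵢ is the stratum total.
Stratum 1 (Low): n = 569; a·d/n = 25·293/569 = 12.8735; b·c/n = 162·89/569 = 25.3392
Stratum 2 (Middle): n = 486; a·d/n = 49·176/486 = 17.7449; b·c/n = 182·79/486 = 29.5844
Stratum 3 (High): n = 523; a·d/n = 10·238/523 = 4.5507; b·c/n = 225·50/523 = 21.5105
OR_MH = (12.8735 + 17.7449 + 4.5507) / (25.3392 + 29.5844 + 21.5105) = 35.1690 / 76.4341 = 0.46012

0.460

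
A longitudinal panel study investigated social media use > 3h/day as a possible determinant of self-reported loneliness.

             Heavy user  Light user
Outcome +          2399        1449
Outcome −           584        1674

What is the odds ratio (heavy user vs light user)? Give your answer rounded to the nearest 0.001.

Reading the table with exposure as columns: a = 2399 (Heavy user, case), b = 584 (Heavy user, non-case), c = 1449 (Light user, case), d = 1674.
OR = (a·d)/(b·c) = (2399 × 1674) / (584 × 1449) = 4015926 / 846216 = 4.74575
The odds of self-reported loneliness are about 4.75 times as high in the heavy user group.

4.746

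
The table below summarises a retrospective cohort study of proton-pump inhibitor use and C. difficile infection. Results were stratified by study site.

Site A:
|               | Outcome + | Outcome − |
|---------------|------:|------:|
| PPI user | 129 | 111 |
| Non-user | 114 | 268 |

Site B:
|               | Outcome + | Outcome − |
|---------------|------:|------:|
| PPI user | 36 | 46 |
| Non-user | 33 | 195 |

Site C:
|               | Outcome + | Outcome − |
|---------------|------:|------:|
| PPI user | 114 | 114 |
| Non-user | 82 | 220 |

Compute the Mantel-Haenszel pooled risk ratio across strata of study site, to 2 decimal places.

RR_MH = Σ(aᵢ·n₀ᵢ/nᵢ) / Σ(cᵢ·n₁ᵢ/nᵢ), with n₁ᵢ = aᵢ+bᵢ (exposed), n₀ᵢ = cᵢ+dᵢ (unexposed), nᵢ = n₁ᵢ+n₀ᵢ.
Stratum 1 (Site A): n₁ = 240, n₀ = 382, n = 622; a·n₀/n = 129·382/622 = 79.2251; c·n₁/n = 114·240/622 = 43.9871
Stratum 2 (Site B): n₁ = 82, n₀ = 228, n = 310; a·n₀/n = 36·228/310 = 26.4774; c·n₁/n = 33·82/310 = 8.7290
Stratum 3 (Site C): n₁ = 228, n₀ = 302, n = 530; a·n₀/n = 114·302/530 = 64.9585; c·n₁/n = 82·228/530 = 35.2755
RR_MH = (79.2251 + 26.4774 + 64.9585) / (43.9871 + 8.7290 + 35.2755) = 170.6610 / 87.9916 = 1.93951

1.94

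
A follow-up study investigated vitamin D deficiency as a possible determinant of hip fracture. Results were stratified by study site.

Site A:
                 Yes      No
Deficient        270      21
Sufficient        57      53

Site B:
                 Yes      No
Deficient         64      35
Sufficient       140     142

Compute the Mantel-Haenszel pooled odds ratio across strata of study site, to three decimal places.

OR_MH = Σ(aᵢdᵢ/nᵢ) / Σ(bᵢcᵢ/nᵢ), where nᵢ is the stratum total.
Stratum 1 (Site A): n = 401; a·d/n = 270·53/401 = 35.6858; b·c/n = 21·57/401 = 2.9850
Stratum 2 (Site B): n = 381; a·d/n = 64·142/381 = 23.8530; b·c/n = 35·140/381 = 12.8609
OR_MH = (35.6858 + 23.8530) / (2.9850 + 12.8609) = 59.5388 / 15.8459 = 3.75736

3.757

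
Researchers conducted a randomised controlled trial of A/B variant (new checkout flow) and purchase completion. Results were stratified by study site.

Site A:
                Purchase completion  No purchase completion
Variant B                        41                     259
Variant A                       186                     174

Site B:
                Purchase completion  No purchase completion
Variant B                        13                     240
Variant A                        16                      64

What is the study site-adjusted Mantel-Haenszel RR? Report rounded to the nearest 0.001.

0.264

RR_MH = Σ(aᵢ·n₀ᵢ/nᵢ) / Σ(cᵢ·n₁ᵢ/nᵢ), with n₁ᵢ = aᵢ+bᵢ (exposed), n₀ᵢ = cᵢ+dᵢ (unexposed), nᵢ = n₁ᵢ+n₀ᵢ.
Stratum 1 (Site A): n₁ = 300, n₀ = 360, n = 660; a·n₀/n = 41·360/660 = 22.3636; c·n₁/n = 186·300/660 = 84.5455
Stratum 2 (Site B): n₁ = 253, n₀ = 80, n = 333; a·n₀/n = 13·80/333 = 3.1231; c·n₁/n = 16·253/333 = 12.1562
RR_MH = (22.3636 + 3.1231) / (84.5455 + 12.1562) = 25.4868 / 96.7016 = 0.26356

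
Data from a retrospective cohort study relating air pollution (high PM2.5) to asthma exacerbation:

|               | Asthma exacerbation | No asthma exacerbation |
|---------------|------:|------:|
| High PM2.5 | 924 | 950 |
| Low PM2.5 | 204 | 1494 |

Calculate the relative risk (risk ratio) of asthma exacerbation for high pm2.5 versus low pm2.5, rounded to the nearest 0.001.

4.104

Cells: a = 924, b = 950, c = 204, d = 1494.
Risk in exposed = 924/1874 = 0.49306; risk in unexposed = 204/1698 = 0.12014.
RR = 0.49306 / 0.12014 = 4.10402
The risk among the exposed is 4.10 times that among the unexposed.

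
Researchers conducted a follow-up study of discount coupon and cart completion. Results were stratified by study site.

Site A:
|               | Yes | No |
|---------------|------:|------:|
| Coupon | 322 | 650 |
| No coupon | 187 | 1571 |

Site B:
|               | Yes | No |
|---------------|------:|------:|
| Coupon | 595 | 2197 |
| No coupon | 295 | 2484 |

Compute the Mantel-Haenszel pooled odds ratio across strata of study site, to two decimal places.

OR_MH = Σ(aᵢdᵢ/nᵢ) / Σ(bᵢcᵢ/nᵢ), where nᵢ is the stratum total.
Stratum 1 (Site A): n = 2730; a·d/n = 322·1571/2730 = 185.2974; b·c/n = 650·187/2730 = 44.5238
Stratum 2 (Site B): n = 5571; a·d/n = 595·2484/5571 = 265.2989; b·c/n = 2197·295/5571 = 116.3373
OR_MH = (185.2974 + 265.2989) / (44.5238 + 116.3373) = 450.5963 / 160.8611 = 2.80115

2.80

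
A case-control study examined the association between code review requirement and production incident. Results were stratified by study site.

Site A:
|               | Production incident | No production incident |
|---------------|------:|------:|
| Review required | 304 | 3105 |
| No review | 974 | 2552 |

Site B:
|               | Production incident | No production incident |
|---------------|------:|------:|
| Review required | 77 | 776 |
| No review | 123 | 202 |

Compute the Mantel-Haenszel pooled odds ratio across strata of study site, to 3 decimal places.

OR_MH = Σ(aᵢdᵢ/nᵢ) / Σ(bᵢcᵢ/nᵢ), where nᵢ is the stratum total.
Stratum 1 (Site A): n = 6935; a·d/n = 304·2552/6935 = 111.8685; b·c/n = 3105·974/6935 = 436.0880
Stratum 2 (Site B): n = 1178; a·d/n = 77·202/1178 = 13.2037; b·c/n = 776·123/1178 = 81.0255
OR_MH = (111.8685 + 13.2037) / (436.0880 + 81.0255) = 125.0722 / 517.1134 = 0.24187

0.242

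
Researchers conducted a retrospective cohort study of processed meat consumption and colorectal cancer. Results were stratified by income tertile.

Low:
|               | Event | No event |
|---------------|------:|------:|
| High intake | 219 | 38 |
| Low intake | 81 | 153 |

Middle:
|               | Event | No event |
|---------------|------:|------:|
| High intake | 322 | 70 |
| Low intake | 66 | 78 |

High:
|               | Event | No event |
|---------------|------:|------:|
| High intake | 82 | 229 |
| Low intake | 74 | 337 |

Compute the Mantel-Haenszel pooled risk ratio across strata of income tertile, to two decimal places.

RR_MH = Σ(aᵢ·n₀ᵢ/nᵢ) / Σ(cᵢ·n₁ᵢ/nᵢ), with n₁ᵢ = aᵢ+bᵢ (exposed), n₀ᵢ = cᵢ+dᵢ (unexposed), nᵢ = n₁ᵢ+n₀ᵢ.
Stratum 1 (Low): n₁ = 257, n₀ = 234, n = 491; a·n₀/n = 219·234/491 = 104.3707; c·n₁/n = 81·257/491 = 42.3971
Stratum 2 (Middle): n₁ = 392, n₀ = 144, n = 536; a·n₀/n = 322·144/536 = 86.5075; c·n₁/n = 66·392/536 = 48.2687
Stratum 3 (High): n₁ = 311, n₀ = 411, n = 722; a·n₀/n = 82·411/722 = 46.6787; c·n₁/n = 74·311/722 = 31.8753
RR_MH = (104.3707 + 86.5075 + 46.6787) / (42.3971 + 48.2687 + 31.8753) = 237.5568 / 122.5412 = 1.93859

1.94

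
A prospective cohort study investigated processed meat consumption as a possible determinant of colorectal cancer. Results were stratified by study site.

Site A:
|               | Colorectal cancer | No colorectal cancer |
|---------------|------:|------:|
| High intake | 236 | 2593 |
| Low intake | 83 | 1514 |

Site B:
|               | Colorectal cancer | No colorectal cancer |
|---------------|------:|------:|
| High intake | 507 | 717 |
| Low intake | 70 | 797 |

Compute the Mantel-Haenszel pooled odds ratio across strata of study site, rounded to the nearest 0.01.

3.77

OR_MH = Σ(aᵢdᵢ/nᵢ) / Σ(bᵢcᵢ/nᵢ), where nᵢ is the stratum total.
Stratum 1 (Site A): n = 4426; a·d/n = 236·1514/4426 = 80.7284; b·c/n = 2593·83/4426 = 48.6261
Stratum 2 (Site B): n = 2091; a·d/n = 507·797/2091 = 193.2468; b·c/n = 717·70/2091 = 24.0029
OR_MH = (80.7284 + 193.2468) / (48.6261 + 24.0029) = 273.9752 / 72.6289 = 3.77226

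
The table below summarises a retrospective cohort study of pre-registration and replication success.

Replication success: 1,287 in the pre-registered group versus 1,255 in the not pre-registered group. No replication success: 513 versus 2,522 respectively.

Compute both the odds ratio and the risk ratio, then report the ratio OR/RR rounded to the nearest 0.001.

From the description: a = 1287, b = 513, c = 1255, d = 2522.
OR = (1287·2522)/(513·1255) = 3245814/643815 = 5.04153
Risk in exposed = 1287/1800 = 0.71500; risk in unexposed = 1255/3777 = 0.33227; RR = 2.15184
OR/RR = 5.04153 / 2.15184 = 2.34290
The outcome is not rare, so the OR lies further from 1 than the RR.

2.343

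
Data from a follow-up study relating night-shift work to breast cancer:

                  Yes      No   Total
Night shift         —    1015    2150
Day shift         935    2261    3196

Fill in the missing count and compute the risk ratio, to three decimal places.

1.804

The missing cell is in the exposed row: 2150 − 1015 = 1135.
So a = 1135, b = 1015, c = 935, d = 2261.
RR = [a/(a+b)] / [c/(c+d)] = (1135/2150) / (935/3196) = 0.52791/0.29255 = 1.80448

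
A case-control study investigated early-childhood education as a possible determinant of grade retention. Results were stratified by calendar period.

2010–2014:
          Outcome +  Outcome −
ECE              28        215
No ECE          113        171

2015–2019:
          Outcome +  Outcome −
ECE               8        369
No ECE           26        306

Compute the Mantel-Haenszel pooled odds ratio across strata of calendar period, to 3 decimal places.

0.210

OR_MH = Σ(aᵢdᵢ/nᵢ) / Σ(bᵢcᵢ/nᵢ), where nᵢ is the stratum total.
Stratum 1 (2010–2014): n = 527; a·d/n = 28·171/527 = 9.0854; b·c/n = 215·113/527 = 46.1006
Stratum 2 (2015–2019): n = 709; a·d/n = 8·306/709 = 3.4528; b·c/n = 369·26/709 = 13.5317
OR_MH = (9.0854 + 3.4528) / (46.1006 + 13.5317) = 12.5381 / 59.6323 = 0.21026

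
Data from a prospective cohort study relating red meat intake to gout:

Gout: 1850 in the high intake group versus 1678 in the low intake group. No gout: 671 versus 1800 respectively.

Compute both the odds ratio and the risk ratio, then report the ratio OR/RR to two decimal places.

From the description: a = 1850, b = 671, c = 1678, d = 1800.
OR = (1850·1800)/(671·1678) = 3330000/1125938 = 2.95753
Risk in exposed = 1850/2521 = 0.73384; risk in unexposed = 1678/3478 = 0.48246; RR = 1.52103
OR/RR = 2.95753 / 1.52103 = 1.94443
The outcome is not rare, so the OR lies further from 1 than the RR.

1.94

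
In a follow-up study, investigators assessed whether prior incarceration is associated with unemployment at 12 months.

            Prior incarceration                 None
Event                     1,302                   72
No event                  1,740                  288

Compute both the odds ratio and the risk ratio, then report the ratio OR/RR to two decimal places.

Reading the table with exposure as columns: a = 1302 (Prior incarceration, case), b = 1740 (Prior incarceration, non-case), c = 72 (None, case), d = 288.
OR = (1302·288)/(1740·72) = 374976/125280 = 2.99310
Risk in exposed = 1302/3042 = 0.42801; risk in unexposed = 72/360 = 0.20000; RR = 2.14004
OR/RR = 2.99310 / 2.14004 = 1.39862
The outcome is not rare, so the OR lies further from 1 than the RR.

1.40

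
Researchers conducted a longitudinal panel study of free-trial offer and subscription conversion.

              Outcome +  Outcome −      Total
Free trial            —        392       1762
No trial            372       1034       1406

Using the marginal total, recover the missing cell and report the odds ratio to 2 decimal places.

9.71

The missing cell is in the exposed row: 1762 − 392 = 1370.
So a = 1370, b = 392, c = 372, d = 1034.
OR = (a·d)/(b·c) = (1370 × 1034) / (392 × 372) = 1416580 / 145824 = 9.71431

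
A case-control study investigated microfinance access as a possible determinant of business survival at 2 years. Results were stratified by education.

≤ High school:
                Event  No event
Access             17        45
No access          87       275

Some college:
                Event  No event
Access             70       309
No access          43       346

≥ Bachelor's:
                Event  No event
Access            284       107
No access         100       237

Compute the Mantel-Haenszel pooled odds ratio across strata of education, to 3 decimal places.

OR_MH = Σ(aᵢdᵢ/nᵢ) / Σ(bᵢcᵢ/nᵢ), where nᵢ is the stratum total.
Stratum 1 (≤ High school): n = 424; a·d/n = 17·275/424 = 11.0259; b·c/n = 45·87/424 = 9.2335
Stratum 2 (Some college): n = 768; a·d/n = 70·346/768 = 31.5365; b·c/n = 309·43/768 = 17.3008
Stratum 3 (≥ Bachelor's): n = 728; a·d/n = 284·237/728 = 92.4560; b·c/n = 107·100/728 = 14.6978
OR_MH = (11.0259 + 31.5365 + 92.4560) / (9.2335 + 17.3008 + 14.6978) = 135.0184 / 41.2321 = 3.27460

3.275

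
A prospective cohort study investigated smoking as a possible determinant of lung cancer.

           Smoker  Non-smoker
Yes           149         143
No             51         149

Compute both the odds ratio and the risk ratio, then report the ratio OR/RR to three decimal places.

Reading the table with exposure as columns: a = 149 (Smoker, case), b = 51 (Smoker, non-case), c = 143 (Non-smoker, case), d = 149.
OR = (149·149)/(51·143) = 22201/7293 = 3.04415
Risk in exposed = 149/200 = 0.74500; risk in unexposed = 143/292 = 0.48973; RR = 1.52126
OR/RR = 3.04415 / 1.52126 = 2.00107
The outcome is not rare, so the OR lies further from 1 than the RR.

2.001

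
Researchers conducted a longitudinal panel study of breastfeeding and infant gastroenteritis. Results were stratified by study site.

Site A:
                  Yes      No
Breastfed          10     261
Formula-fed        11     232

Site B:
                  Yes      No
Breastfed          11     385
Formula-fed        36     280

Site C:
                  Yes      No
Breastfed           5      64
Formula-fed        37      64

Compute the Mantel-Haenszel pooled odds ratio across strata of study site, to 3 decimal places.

0.275

OR_MH = Σ(aᵢdᵢ/nᵢ) / Σ(bᵢcᵢ/nᵢ), where nᵢ is the stratum total.
Stratum 1 (Site A): n = 514; a·d/n = 10·232/514 = 4.5136; b·c/n = 261·11/514 = 5.5856
Stratum 2 (Site B): n = 712; a·d/n = 11·280/712 = 4.3258; b·c/n = 385·36/712 = 19.4663
Stratum 3 (Site C): n = 170; a·d/n = 5·64/170 = 1.8824; b·c/n = 64·37/170 = 13.9294
OR_MH = (4.5136 + 4.3258 + 1.8824) / (5.5856 + 19.4663 + 13.9294) = 10.7218 / 38.9813 = 0.27505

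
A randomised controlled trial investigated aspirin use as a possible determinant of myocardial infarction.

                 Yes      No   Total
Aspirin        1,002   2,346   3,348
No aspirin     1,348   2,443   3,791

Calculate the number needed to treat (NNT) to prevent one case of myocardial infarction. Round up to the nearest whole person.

18

Risk in treated group = 1002/3348 = 0.29928; risk in control = 1348/3791 = 0.35558.
Absolute risk reduction = 0.35558 − 0.29928 = 0.05630
NNT = 1 / ARR = 1 / 0.05630 = 17.763 → round up → 18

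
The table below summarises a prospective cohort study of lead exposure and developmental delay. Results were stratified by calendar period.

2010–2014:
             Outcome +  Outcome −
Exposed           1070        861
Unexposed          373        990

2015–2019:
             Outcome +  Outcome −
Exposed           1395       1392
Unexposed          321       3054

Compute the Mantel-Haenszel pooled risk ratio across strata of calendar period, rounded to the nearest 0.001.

3.317

RR_MH = Σ(aᵢ·n₀ᵢ/nᵢ) / Σ(cᵢ·n₁ᵢ/nᵢ), with n₁ᵢ = aᵢ+bᵢ (exposed), n₀ᵢ = cᵢ+dᵢ (unexposed), nᵢ = n₁ᵢ+n₀ᵢ.
Stratum 1 (2010–2014): n₁ = 1931, n₀ = 1363, n = 3294; a·n₀/n = 1070·1363/3294 = 442.7474; c·n₁/n = 373·1931/3294 = 218.6591
Stratum 2 (2015–2019): n₁ = 2787, n₀ = 3375, n = 6162; a·n₀/n = 1395·3375/6162 = 764.0579; c·n₁/n = 321·2787/6162 = 145.1845
RR_MH = (442.7474 + 764.0579) / (218.6591 + 145.1845) = 1206.8054 / 363.8436 = 3.31682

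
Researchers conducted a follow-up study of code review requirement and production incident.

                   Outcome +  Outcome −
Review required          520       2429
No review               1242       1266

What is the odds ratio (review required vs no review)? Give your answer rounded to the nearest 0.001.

Cells: a = 520, b = 2429, c = 1242, d = 1266.
OR = (a·d)/(b·c) = (520 × 1266) / (2429 × 1242) = 658320 / 3016818 = 0.21822
Exposure is associated with lower odds of production incident (OR = 0.22 < 1).

0.218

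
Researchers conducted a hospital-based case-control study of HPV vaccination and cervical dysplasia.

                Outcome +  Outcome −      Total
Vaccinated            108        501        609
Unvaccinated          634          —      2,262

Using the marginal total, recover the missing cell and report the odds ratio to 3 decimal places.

The missing cell is in the unexposed row: 2262 − 634 = 1628.
So a = 108, b = 501, c = 634, d = 1628.
OR = (a·d)/(b·c) = (108 × 1628) / (501 × 634) = 175824 / 317634 = 0.55354

0.554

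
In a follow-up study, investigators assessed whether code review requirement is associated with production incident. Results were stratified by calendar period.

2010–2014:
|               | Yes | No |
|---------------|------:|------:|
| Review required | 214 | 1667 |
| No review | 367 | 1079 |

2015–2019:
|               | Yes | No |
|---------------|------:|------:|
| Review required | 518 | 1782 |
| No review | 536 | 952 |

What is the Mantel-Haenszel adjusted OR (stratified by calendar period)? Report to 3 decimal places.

0.458

OR_MH = Σ(aᵢdᵢ/nᵢ) / Σ(bᵢcᵢ/nᵢ), where nᵢ is the stratum total.
Stratum 1 (2010–2014): n = 3327; a·d/n = 214·1079/3327 = 69.4037; b·c/n = 1667·367/3327 = 183.8861
Stratum 2 (2015–2019): n = 3788; a·d/n = 518·952/3788 = 130.1837; b·c/n = 1782·536/3788 = 252.1521
OR_MH = (69.4037 + 130.1837) / (183.8861 + 252.1521) = 199.5874 / 436.0381 = 0.45773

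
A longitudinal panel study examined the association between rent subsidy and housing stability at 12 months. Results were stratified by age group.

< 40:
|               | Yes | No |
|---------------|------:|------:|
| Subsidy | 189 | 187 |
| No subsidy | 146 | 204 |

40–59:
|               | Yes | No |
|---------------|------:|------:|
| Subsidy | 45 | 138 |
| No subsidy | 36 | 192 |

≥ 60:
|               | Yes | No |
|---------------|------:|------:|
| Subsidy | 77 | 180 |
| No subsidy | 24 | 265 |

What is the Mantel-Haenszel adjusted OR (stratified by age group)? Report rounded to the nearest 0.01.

1.94

OR_MH = Σ(aᵢdᵢ/nᵢ) / Σ(bᵢcᵢ/nᵢ), where nᵢ is the stratum total.
Stratum 1 (< 40): n = 726; a·d/n = 189·204/726 = 53.1074; b·c/n = 187·146/726 = 37.6061
Stratum 2 (40–59): n = 411; a·d/n = 45·192/411 = 21.0219; b·c/n = 138·36/411 = 12.0876
Stratum 3 (≥ 60): n = 546; a·d/n = 77·265/546 = 37.3718; b·c/n = 180·24/546 = 7.9121
OR_MH = (53.1074 + 21.0219 + 37.3718) / (37.6061 + 12.0876 + 7.9121) = 111.5011 / 57.6057 = 1.93559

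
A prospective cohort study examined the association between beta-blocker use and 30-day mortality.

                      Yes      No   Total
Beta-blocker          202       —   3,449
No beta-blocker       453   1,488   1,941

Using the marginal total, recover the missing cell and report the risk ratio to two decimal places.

The missing cell is in the exposed row: 3449 − 202 = 3247.
So a = 202, b = 3247, c = 453, d = 1488.
RR = [a/(a+b)] / [c/(c+d)] = (202/3449) / (453/1941) = 0.05857/0.23338 = 0.25095

0.25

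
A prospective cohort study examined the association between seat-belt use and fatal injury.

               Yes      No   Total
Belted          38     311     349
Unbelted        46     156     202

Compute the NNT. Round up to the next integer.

9

Risk in treated group = 38/349 = 0.10888; risk in control = 46/202 = 0.22772.
Absolute risk reduction = 0.22772 − 0.10888 = 0.11884
NNT = 1 / ARR = 1 / 0.11884 = 8.415 → round up → 9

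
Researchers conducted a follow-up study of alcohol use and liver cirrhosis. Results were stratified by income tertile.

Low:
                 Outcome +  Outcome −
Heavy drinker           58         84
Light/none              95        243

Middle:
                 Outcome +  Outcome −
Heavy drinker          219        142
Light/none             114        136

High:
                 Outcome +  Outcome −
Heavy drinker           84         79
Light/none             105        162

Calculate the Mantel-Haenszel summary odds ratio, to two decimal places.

OR_MH = Σ(aᵢdᵢ/nᵢ) / Σ(bᵢcᵢ/nᵢ), where nᵢ is the stratum total.
Stratum 1 (Low): n = 480; a·d/n = 58·243/480 = 29.3625; b·c/n = 84·95/480 = 16.6250
Stratum 2 (Middle): n = 611; a·d/n = 219·136/611 = 48.7463; b·c/n = 142·114/611 = 26.4943
Stratum 3 (High): n = 430; a·d/n = 84·162/430 = 31.6465; b·c/n = 79·105/430 = 19.2907
OR_MH = (29.3625 + 48.7463 + 31.6465) / (16.6250 + 26.4943 + 19.2907) = 109.7553 / 62.4100 = 1.75862

1.76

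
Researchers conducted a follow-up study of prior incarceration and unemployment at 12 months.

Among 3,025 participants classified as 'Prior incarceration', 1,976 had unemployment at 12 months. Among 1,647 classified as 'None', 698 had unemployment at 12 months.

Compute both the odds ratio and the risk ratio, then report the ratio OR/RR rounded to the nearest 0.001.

From the description: a = 1976, b = 1049, c = 698, d = 949.
OR = (1976·949)/(1049·698) = 1875224/732202 = 2.56107
Risk in exposed = 1976/3025 = 0.65322; risk in unexposed = 698/1647 = 0.42380; RR = 1.54134
OR/RR = 2.56107 / 1.54134 = 1.66158
The outcome is not rare, so the OR lies further from 1 than the RR.

1.662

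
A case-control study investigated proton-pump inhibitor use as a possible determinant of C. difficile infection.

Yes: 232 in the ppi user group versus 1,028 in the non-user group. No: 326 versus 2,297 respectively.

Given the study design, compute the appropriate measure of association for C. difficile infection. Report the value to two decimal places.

From the description: a = 232, b = 326, c = 1028, d = 2297.
This is a case-control study: participants were sampled on outcome status, so risks in the source population cannot be estimated directly — relative risk is not valid here. The odds ratio is the appropriate measure.
OR = (a·d)/(b·c) = (232 × 2297) / (326 × 1028) = 532904 / 335128 = 1.59015

1.59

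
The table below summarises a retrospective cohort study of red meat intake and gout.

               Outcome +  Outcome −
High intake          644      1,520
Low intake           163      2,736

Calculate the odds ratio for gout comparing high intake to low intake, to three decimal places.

7.112

Cells: a = 644, b = 1520, c = 163, d = 2736.
OR = (a·d)/(b·c) = (644 × 2736) / (1520 × 163) = 1761984 / 247760 = 7.11166
The odds of gout are about 7.11 times as high in the high intake group.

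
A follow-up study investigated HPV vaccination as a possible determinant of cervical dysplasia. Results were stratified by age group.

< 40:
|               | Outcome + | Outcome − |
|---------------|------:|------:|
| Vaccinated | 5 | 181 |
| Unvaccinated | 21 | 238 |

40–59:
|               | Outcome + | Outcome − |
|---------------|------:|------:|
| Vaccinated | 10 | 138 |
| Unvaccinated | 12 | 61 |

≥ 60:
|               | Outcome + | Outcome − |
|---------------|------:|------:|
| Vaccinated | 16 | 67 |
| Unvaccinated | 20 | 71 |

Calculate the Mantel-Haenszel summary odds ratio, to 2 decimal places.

0.50

OR_MH = Σ(aᵢdᵢ/nᵢ) / Σ(bᵢcᵢ/nᵢ), where nᵢ is the stratum total.
Stratum 1 (< 40): n = 445; a·d/n = 5·238/445 = 2.6742; b·c/n = 181·21/445 = 8.5416
Stratum 2 (40–59): n = 221; a·d/n = 10·61/221 = 2.7602; b·c/n = 138·12/221 = 7.4932
Stratum 3 (≥ 60): n = 174; a·d/n = 16·71/174 = 6.5287; b·c/n = 67·20/174 = 7.7011
OR_MH = (2.6742 + 2.7602 + 6.5287) / (8.5416 + 7.4932 + 7.7011) = 11.9631 / 23.7359 = 0.50401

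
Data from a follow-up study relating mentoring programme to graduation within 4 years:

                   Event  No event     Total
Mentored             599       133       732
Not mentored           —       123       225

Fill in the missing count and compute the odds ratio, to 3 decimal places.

5.431

The missing cell is in the unexposed row: 225 − 123 = 102.
So a = 599, b = 133, c = 102, d = 123.
OR = (a·d)/(b·c) = (599 × 123) / (133 × 102) = 73677 / 13566 = 5.43100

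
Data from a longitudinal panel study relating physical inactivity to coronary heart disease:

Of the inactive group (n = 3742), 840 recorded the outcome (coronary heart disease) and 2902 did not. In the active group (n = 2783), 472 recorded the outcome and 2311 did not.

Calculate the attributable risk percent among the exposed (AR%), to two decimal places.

24.45

From the description: a = 840, b = 2902, c = 472, d = 2311.
Risk in exposed = 840/3742 = 0.22448; risk in unexposed = 472/2783 = 0.16960.
RR = 0.22448/0.16960 = 1.32357
AR% = (RR − 1)/RR × 100 = (1.32357 − 1)/1.32357 × 100 = 24.4467%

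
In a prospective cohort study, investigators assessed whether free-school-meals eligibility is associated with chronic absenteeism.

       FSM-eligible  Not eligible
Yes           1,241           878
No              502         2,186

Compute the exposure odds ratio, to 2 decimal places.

Reading the table with exposure as columns: a = 1241 (FSM-eligible, case), b = 502 (FSM-eligible, non-case), c = 878 (Not eligible, case), d = 2186.
OR = (a·d)/(b·c) = (1241 × 2186) / (502 × 878) = 2712826 / 440756 = 6.15494
The odds of chronic absenteeism are about 6.15 times as high in the fsm-eligible group.

6.15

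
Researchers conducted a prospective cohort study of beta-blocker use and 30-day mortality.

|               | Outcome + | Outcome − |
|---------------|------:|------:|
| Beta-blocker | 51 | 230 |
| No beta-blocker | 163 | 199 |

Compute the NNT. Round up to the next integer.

4

Risk in treated group = 51/281 = 0.18149; risk in control = 163/362 = 0.45028.
Absolute risk reduction = 0.45028 − 0.18149 = 0.26878
NNT = 1 / ARR = 1 / 0.26878 = 3.720 → round up → 4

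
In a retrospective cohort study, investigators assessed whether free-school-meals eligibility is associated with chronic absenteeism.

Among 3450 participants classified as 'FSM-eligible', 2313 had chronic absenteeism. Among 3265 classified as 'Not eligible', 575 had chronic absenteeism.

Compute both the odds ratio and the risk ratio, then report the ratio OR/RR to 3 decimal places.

From the description: a = 2313, b = 1137, c = 575, d = 2690.
OR = (2313·2690)/(1137·575) = 6221970/653775 = 9.51699
Risk in exposed = 2313/3450 = 0.67043; risk in unexposed = 575/3265 = 0.17611; RR = 3.80690
OR/RR = 9.51699 / 3.80690 = 2.49993
The outcome is not rare, so the OR lies further from 1 than the RR.

2.500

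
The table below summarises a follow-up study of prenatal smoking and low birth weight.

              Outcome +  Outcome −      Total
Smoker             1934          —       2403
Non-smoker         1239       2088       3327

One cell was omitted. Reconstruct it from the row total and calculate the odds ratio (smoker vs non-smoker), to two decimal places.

6.95

The missing cell is in the exposed row: 2403 − 1934 = 469.
So a = 1934, b = 469, c = 1239, d = 2088.
OR = (a·d)/(b·c) = (1934 × 2088) / (469 × 1239) = 4038192 / 581091 = 6.94933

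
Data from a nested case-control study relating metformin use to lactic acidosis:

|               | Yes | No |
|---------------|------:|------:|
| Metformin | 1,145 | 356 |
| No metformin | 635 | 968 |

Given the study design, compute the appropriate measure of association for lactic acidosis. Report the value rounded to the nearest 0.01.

4.90

Cells: a = 1145, b = 356, c = 635, d = 968.
This is a nested case-control study: participants were sampled on outcome status, so risks in the source population cannot be estimated directly — relative risk is not valid here. The odds ratio is the appropriate measure.
OR = (a·d)/(b·c) = (1145 × 968) / (356 × 635) = 1108360 / 226060 = 4.90295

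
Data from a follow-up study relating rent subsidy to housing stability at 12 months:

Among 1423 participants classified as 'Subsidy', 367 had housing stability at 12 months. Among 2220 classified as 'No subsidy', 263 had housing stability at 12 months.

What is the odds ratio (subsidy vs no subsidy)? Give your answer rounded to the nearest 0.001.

From the description: a = 367, b = 1056, c = 263, d = 1957.
OR = (a·d)/(b·c) = (367 × 1957) / (1056 × 263) = 718219 / 277728 = 2.58605
The odds of housing stability at 12 months are about 2.59 times as high in the subsidy group.

2.586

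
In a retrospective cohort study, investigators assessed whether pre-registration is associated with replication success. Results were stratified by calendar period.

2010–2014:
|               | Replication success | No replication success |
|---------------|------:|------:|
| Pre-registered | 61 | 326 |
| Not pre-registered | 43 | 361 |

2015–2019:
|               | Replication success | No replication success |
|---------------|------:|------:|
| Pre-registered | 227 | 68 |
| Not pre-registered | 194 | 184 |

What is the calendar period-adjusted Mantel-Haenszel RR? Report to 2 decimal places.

RR_MH = Σ(aᵢ·n₀ᵢ/nᵢ) / Σ(cᵢ·n₁ᵢ/nᵢ), with n₁ᵢ = aᵢ+bᵢ (exposed), n₀ᵢ = cᵢ+dᵢ (unexposed), nᵢ = n₁ᵢ+n₀ᵢ.
Stratum 1 (2010–2014): n₁ = 387, n₀ = 404, n = 791; a·n₀/n = 61·404/791 = 31.1555; c·n₁/n = 43·387/791 = 21.0379
Stratum 2 (2015–2019): n₁ = 295, n₀ = 378, n = 673; a·n₀/n = 227·378/673 = 127.4978; c·n₁/n = 194·295/673 = 85.0371
RR_MH = (31.1555 + 127.4978) / (21.0379 + 85.0371) = 158.6533 / 106.0751 = 1.49567

1.50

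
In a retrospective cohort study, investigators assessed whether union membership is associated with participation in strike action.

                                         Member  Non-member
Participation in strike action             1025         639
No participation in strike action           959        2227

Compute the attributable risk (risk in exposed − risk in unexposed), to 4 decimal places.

Reading the table with exposure as columns: a = 1025 (Member, case), b = 959 (Member, non-case), c = 639 (Non-member, case), d = 2227.
Risk in exposed = 1025/1984 = 0.516633; risk in unexposed = 639/2866 = 0.222959.
Risk difference = 0.516633 − 0.222959 = 0.293674

0.2937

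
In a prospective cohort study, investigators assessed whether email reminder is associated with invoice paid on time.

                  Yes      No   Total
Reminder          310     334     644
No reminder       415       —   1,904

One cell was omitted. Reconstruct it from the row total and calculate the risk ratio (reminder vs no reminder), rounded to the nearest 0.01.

The missing cell is in the unexposed row: 1904 − 415 = 1489.
So a = 310, b = 334, c = 415, d = 1489.
RR = [a/(a+b)] / [c/(c+d)] = (310/644) / (415/1904) = 0.48137/0.21796 = 2.20849

2.21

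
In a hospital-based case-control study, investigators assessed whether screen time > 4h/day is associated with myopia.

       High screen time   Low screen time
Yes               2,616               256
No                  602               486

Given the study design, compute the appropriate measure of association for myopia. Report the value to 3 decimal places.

Reading the table with exposure as columns: a = 2616 (High screen time, case), b = 602 (High screen time, non-case), c = 256 (Low screen time, case), d = 486.
This is a hospital-based case-control study: participants were sampled on outcome status, so risks in the source population cannot be estimated directly — relative risk is not valid here. The odds ratio is the appropriate measure.
OR = (a·d)/(b·c) = (2616 × 486) / (602 × 256) = 1271376 / 154112 = 8.24969

8.250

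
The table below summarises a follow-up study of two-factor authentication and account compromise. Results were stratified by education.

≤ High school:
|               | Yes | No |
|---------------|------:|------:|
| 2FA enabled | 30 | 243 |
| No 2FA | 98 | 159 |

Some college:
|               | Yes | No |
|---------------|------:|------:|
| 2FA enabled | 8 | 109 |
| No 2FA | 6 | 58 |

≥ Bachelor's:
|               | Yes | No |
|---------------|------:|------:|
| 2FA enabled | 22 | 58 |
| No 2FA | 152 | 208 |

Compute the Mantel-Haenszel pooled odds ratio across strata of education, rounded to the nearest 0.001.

0.320

OR_MH = Σ(aᵢdᵢ/nᵢ) / Σ(bᵢcᵢ/nᵢ), where nᵢ is the stratum total.
Stratum 1 (≤ High school): n = 530; a·d/n = 30·159/530 = 9.0000; b·c/n = 243·98/530 = 44.9321
Stratum 2 (Some college): n = 181; a·d/n = 8·58/181 = 2.5635; b·c/n = 109·6/181 = 3.6133
Stratum 3 (≥ Bachelor's): n = 440; a·d/n = 22·208/440 = 10.4000; b·c/n = 58·152/440 = 20.0364
OR_MH = (9.0000 + 2.5635 + 10.4000) / (44.9321 + 3.6133 + 20.0364) = 21.9635 / 68.5817 = 0.32025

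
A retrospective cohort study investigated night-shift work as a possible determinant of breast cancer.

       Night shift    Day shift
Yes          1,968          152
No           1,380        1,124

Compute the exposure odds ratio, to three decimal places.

Reading the table with exposure as columns: a = 1968 (Night shift, case), b = 1380 (Night shift, non-case), c = 152 (Day shift, case), d = 1124.
OR = (a·d)/(b·c) = (1968 × 1124) / (1380 × 152) = 2212032 / 209760 = 10.54554
The odds of breast cancer are about 10.55 times as high in the night shift group.

10.546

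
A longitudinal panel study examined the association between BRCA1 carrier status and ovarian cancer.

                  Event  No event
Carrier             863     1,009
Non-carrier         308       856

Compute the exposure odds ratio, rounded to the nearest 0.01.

Cells: a = 863, b = 1009, c = 308, d = 856.
OR = (a·d)/(b·c) = (863 × 856) / (1009 × 308) = 738728 / 310772 = 2.37707
The odds of ovarian cancer are about 2.38 times as high in the carrier group.

2.38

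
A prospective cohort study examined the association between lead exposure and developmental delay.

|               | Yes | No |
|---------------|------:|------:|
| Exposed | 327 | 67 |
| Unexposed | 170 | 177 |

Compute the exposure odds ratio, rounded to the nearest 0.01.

Cells: a = 327, b = 67, c = 170, d = 177.
OR = (a·d)/(b·c) = (327 × 177) / (67 × 170) = 57879 / 11390 = 5.08156
The odds of developmental delay are about 5.08 times as high in the exposed group.

5.08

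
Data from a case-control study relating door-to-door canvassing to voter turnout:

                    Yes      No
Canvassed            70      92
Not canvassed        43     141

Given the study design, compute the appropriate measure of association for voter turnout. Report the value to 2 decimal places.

2.49

Cells: a = 70, b = 92, c = 43, d = 141.
This is a case-control study: participants were sampled on outcome status, so risks in the source population cannot be estimated directly — relative risk is not valid here. The odds ratio is the appropriate measure.
OR = (a·d)/(b·c) = (70 × 141) / (92 × 43) = 9870 / 3956 = 2.49494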